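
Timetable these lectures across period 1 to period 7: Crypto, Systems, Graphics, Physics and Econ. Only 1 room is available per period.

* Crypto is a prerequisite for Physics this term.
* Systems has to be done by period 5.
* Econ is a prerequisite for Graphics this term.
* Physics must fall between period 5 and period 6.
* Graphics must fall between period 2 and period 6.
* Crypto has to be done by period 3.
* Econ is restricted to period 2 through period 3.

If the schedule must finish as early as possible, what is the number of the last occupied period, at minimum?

The precedence chain requires at least 2 distinct periods.
With at most 1 per period and 5 lectures, at least 5 periods are needed.
Physics can't be placed before period 5, so the schedule must run through at least period 5.
5 works (last occupied period: period 5): for example Physics=period 5; Systems=period 4; Crypto=period 1; Econ=period 2; Graphics=period 3.

5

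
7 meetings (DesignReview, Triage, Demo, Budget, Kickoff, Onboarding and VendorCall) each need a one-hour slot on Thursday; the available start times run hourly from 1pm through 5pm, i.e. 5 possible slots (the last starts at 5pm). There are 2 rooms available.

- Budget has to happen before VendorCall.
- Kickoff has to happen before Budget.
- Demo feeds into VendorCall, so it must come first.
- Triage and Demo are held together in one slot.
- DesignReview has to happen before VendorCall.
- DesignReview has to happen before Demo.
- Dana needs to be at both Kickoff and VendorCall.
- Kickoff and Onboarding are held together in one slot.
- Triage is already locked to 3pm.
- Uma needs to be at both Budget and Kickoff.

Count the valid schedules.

Enumerating: DesignReview in 2pm; Demo in 3pm; Budget in 2pm; VendorCall in 4pm; Kickoff in 1pm; Onboarding in 1pm; Triage in 3pm | Triage -> 3pm; Demo -> 3pm; DesignReview -> 1pm; Budget -> 4pm; Onboarding -> 2pm; VendorCall -> 5pm; Kickoff -> 2pm | DesignReview in 2pm; Demo in 3pm; Onboarding in 1pm; Budget in 2pm; Kickoff in 1pm; VendorCall in 5pm; Triage in 3pm | Demo=3pm; Budget=4pm; Onboarding=1pm; VendorCall=5pm; DesignReview=2pm; Kickoff=1pm; Triage=3pm.

4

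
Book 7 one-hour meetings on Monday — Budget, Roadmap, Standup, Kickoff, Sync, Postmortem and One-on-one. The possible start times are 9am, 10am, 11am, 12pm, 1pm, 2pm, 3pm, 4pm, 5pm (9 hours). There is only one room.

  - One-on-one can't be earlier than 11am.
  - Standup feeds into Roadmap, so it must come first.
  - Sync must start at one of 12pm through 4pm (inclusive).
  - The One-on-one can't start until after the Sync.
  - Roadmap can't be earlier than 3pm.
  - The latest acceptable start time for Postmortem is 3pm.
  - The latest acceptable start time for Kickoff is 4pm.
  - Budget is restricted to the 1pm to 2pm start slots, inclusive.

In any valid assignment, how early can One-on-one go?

One-on-one is available from 11am; precedence pushes One-on-one to at least 1pm.
One-on-one at 1pm is achievable: Roadmap=3pm, Postmortem=9am, One-on-one=1pm, Budget=2pm, Kickoff=10am, Sync=12pm, Standup=11am.

1pm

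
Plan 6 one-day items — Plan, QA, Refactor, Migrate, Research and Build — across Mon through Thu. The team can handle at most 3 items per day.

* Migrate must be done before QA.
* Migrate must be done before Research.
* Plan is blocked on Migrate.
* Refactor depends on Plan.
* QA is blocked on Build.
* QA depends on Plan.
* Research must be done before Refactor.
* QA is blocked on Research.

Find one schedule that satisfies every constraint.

Migrate -> Mon, Research -> Tue, Plan -> Tue, Build -> Mon, Refactor -> Wed, QA -> Wed

Checking: Research(Tue) before QA(Wed); Migrate(Mon) before Research(Tue); Migrate(Mon) before QA(Wed); Research(Tue) before Refactor(Wed); Build(Mon) before QA(Wed); Migrate(Mon) before Plan(Tue); Plan(Tue) before Refactor(Wed); Plan(Tue) before QA(Wed); max 2 per day (cap 3).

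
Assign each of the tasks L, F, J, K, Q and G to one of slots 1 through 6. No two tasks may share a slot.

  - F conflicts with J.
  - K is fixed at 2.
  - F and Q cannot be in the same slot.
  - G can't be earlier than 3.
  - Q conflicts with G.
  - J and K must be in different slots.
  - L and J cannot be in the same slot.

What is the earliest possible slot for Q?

1

Q at 1 is achievable: J in 6; Q in 1; K in 2; L in 4; G in 3; F in 5.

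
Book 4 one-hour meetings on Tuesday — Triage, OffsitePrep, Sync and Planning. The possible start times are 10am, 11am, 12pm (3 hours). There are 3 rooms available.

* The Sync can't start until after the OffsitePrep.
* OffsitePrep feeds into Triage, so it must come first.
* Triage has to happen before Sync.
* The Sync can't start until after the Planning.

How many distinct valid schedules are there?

Enumerating: OffsitePrep=10am; Planning=10am; Sync=12pm; Triage=11am | OffsitePrep in 10am, Planning in 11am, Triage in 11am, Sync in 12pm.

2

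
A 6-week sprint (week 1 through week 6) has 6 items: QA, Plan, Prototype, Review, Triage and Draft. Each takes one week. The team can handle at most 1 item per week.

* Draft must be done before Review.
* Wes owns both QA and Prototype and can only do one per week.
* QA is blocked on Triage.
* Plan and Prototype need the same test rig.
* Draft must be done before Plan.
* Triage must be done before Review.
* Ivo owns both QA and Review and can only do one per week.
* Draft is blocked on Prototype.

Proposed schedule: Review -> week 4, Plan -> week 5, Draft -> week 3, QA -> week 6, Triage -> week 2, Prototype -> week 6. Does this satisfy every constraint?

Invalid. Wes owns both QA and Prototype and can only do one per week.

Draft must be done before Plan — holds.
Ivo owns both QA and Review and can only do one per week — holds.
Plan and Prototype need the same test rig — holds.
Draft must be done before Review — holds.
Wes owns both QA and Prototype and can only do one per week — violated.
The team can handle at most 1 item per week — violated.
Triage must be done before Review — holds.
QA is blocked on Triage — holds.
Draft is blocked on Prototype — violated.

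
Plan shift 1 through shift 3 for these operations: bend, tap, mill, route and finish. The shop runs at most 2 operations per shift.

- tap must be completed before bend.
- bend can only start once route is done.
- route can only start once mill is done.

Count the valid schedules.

Enumerating: tap=shift 1, bend=shift 3, route=shift 2, finish=shift 2, mill=shift 1 | bend -> shift 3; tap -> shift 1; finish -> shift 3; mill -> shift 1; route -> shift 2 | finish=shift 1; bend=shift 3; tap=shift 2; mill=shift 1; route=shift 2 | finish -> shift 3; route -> shift 2; tap -> shift 2; bend -> shift 3; mill -> shift 1.

4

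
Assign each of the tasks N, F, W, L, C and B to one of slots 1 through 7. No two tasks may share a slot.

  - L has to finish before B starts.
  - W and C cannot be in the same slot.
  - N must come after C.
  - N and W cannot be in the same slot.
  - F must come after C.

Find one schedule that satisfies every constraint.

B -> 5, W -> 6, C -> 1, L -> 4, N -> 2, F -> 3

Checking: L(4) before B(5); C(1) before N(2); C(1) before F(3); W(6) != C(1); N(2) != W(6); max 1 per slot (cap 1).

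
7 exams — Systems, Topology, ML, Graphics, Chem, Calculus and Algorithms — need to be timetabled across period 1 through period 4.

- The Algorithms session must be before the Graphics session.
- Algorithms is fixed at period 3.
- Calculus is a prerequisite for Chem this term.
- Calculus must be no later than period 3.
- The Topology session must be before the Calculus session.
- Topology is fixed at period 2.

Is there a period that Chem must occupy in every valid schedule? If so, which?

Precedence pushes Chem to at least period 4.
So Chem is pinned to period 4.

period 4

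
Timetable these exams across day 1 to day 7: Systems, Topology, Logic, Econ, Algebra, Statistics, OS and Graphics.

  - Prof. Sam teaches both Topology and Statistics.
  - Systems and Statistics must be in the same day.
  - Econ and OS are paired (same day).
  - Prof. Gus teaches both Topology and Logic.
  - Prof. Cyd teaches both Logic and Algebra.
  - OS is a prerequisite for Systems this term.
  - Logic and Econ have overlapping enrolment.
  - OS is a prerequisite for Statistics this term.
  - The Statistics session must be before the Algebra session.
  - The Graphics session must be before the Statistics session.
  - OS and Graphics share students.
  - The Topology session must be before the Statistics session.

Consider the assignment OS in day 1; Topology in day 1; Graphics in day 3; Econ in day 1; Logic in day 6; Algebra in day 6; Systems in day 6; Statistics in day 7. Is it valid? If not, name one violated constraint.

No — it violates: The Statistics session must be before the Algebra session

The Topology session must be before the Statistics session — holds.
Logic and Econ have overlapping enrolment — holds.
Prof. Sam teaches both Topology and Statistics — holds.
The Statistics session must be before the Algebra session — violated.
Systems and Statistics must be in the same day — violated.
OS and Graphics share students — holds.
OS is a prerequisite for Systems this term — holds.
Econ and OS are paired (same day) — holds.
The Graphics session must be before the Statistics session — holds.
Prof. Cyd teaches both Logic and Algebra — violated.
OS is a prerequisite for Statistics this term — holds.
Prof. Gus teaches both Topology and Logic — holds.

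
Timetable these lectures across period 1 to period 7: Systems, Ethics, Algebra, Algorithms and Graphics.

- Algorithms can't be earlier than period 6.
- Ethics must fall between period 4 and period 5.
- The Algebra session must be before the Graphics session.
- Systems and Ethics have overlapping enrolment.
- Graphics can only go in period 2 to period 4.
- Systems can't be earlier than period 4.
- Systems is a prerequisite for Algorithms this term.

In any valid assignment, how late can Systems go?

period 6

Systems is available from period 4; downstream work caps Systems at period 6.
Systems at period 6 is achievable: Ethics -> period 4; Systems -> period 6; Algebra -> period 1; Algorithms -> period 7; Graphics -> period 2.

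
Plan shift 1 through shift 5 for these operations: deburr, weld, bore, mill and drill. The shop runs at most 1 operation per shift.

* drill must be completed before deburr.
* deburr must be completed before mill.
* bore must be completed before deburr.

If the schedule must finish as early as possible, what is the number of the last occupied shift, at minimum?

The precedence chain requires at least 3 distinct shifts.
With at most 1 per shift and 5 operations, at least 5 shifts are needed.
5 works (last occupied shift: shift 5): for example weld=shift 5, deburr=shift 3, bore=shift 1, mill=shift 4, drill=shift 2.

shift 5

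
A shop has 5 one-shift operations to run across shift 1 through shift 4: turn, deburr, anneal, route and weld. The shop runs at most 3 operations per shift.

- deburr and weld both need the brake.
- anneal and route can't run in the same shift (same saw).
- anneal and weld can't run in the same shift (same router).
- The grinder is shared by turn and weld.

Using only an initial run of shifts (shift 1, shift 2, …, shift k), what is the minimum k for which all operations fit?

2

With at most 3 per shift and 5 operations, at least 2 shifts are needed.
2 works (last occupied shift: shift 2): for example weld=shift 2, deburr=shift 1, anneal=shift 1, route=shift 2, turn=shift 1.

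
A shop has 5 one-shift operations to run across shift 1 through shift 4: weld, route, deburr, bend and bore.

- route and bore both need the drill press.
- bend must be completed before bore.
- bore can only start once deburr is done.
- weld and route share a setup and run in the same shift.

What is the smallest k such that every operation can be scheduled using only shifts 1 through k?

2 shifts

The precedence chain requires at least 2 distinct shifts.
2 works (last occupied shift: shift 2): for example bend=shift 1, weld=shift 1, deburr=shift 1, route=shift 1, bore=shift 2.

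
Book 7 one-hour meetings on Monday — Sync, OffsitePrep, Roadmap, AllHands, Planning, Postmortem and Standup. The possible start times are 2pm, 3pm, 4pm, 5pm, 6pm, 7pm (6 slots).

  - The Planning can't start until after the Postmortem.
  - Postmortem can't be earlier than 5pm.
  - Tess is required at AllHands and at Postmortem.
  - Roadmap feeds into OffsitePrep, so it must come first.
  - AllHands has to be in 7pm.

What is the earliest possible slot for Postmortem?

Postmortem is available from 5pm; downstream work caps Postmortem at 6pm.
Postmortem at 5pm is achievable: Planning -> 6pm; Postmortem -> 5pm; Standup -> 2pm; Sync -> 2pm; OffsitePrep -> 3pm; AllHands -> 7pm; Roadmap -> 2pm.

5pm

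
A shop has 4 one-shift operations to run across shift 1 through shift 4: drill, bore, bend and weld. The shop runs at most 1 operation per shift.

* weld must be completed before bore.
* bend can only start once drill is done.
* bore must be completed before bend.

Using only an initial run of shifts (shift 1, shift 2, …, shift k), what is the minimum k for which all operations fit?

The precedence chain requires at least 3 distinct shifts.
With at most 1 per shift and 4 operations, at least 4 shifts are needed.
4 works (last occupied shift: shift 4): for example bore=shift 2, bend=shift 4, drill=shift 3, weld=shift 1.

4 shifts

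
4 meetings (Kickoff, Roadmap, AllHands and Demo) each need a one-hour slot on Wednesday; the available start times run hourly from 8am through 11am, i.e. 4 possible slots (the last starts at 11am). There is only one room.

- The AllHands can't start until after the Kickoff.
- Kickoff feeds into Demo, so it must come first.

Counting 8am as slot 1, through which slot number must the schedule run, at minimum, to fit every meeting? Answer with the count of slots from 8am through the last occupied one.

4

The precedence chain requires at least 2 distinct slots.
With at most 1 per slot and 4 meetings, at least 4 slots are needed.
4 works (last occupied slot: 11am): for example Demo=10am, Kickoff=8am, Roadmap=11am, AllHands=9am.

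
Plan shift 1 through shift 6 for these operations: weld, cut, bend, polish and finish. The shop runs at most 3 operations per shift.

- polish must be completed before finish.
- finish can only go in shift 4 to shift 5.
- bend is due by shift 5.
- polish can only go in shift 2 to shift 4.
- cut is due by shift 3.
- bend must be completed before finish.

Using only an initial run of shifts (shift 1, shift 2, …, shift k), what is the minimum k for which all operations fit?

4 shifts

The precedence chain requires at least 2 distinct shifts.
With at most 3 per shift and 5 operations, at least 2 shifts are needed.
finish can't be placed before shift 4, so the schedule must run through at least shift 4.
4 works (last occupied shift: shift 4): for example polish in shift 2, bend in shift 1, finish in shift 4, weld in shift 1, cut in shift 1.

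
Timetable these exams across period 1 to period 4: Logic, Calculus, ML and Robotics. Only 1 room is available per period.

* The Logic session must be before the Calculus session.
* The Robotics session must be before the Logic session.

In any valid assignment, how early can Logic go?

period 2

Precedence pushes Logic to at least period 2; downstream work caps Logic at period 3.
Logic at period 2 is achievable: Calculus -> period 3, Logic -> period 2, Robotics -> period 1, ML -> period 4.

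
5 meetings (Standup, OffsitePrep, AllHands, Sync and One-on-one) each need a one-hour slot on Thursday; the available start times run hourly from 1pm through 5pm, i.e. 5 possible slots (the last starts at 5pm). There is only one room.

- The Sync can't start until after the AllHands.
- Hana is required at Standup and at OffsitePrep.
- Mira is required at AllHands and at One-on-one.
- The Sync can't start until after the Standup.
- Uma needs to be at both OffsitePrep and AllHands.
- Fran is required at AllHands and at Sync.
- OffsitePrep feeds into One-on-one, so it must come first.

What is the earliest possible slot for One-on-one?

2pm

Precedence pushes One-on-one to at least 2pm.
One-on-one at 2pm is achievable: One-on-one -> 2pm, AllHands -> 4pm, OffsitePrep -> 1pm, Sync -> 5pm, Standup -> 3pm.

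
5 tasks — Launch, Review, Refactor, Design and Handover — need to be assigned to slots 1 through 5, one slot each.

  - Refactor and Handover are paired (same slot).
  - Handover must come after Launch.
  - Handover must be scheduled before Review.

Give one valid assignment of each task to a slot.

Handover in 2, Refactor in 2, Launch in 1, Design in 1, Review in 3

Checking: Launch(1) before Handover(2); Handover(2) before Review(3); Refactor = Handover = 2.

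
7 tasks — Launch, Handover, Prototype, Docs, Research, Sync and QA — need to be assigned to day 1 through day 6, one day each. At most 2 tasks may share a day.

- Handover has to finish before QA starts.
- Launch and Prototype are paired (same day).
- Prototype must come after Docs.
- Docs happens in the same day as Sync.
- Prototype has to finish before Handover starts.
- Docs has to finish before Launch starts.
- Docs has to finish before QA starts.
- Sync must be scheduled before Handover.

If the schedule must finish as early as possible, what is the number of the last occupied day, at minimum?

day 4

The precedence chain requires at least 4 distinct days.
With at most 2 per day and 7 tasks, at least 4 days are needed.
4 works (last occupied day: day 4): for example Handover in day 3; Sync in day 1; Research in day 3; Prototype in day 2; QA in day 4; Docs in day 1; Launch in day 2.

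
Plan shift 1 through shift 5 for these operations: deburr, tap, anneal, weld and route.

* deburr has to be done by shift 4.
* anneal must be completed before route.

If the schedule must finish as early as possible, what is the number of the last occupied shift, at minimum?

The precedence chain requires at least 2 distinct shifts.
2 works (last occupied shift: shift 2): for example tap -> shift 1; weld -> shift 1; route -> shift 2; deburr -> shift 1; anneal -> shift 1.

2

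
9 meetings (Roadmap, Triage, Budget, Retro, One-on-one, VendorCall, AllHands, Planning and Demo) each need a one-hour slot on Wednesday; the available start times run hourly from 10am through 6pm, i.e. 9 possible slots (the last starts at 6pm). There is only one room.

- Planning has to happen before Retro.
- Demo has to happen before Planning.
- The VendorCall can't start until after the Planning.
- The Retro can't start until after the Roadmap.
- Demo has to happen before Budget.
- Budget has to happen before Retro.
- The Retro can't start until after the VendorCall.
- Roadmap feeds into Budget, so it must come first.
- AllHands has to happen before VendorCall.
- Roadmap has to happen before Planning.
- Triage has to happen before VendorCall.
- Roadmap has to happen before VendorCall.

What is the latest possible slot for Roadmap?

Downstream work caps Roadmap at 3pm.
Roadmap at 2pm is achievable: Demo in 10am, Planning in 3pm, Retro in 6pm, One-on-one in 1pm, VendorCall in 4pm, Budget in 5pm, Roadmap in 2pm, AllHands in 12pm, Triage in 11am.
Nothing later works — the capacity limit rule out every slot after 2pm.

2pm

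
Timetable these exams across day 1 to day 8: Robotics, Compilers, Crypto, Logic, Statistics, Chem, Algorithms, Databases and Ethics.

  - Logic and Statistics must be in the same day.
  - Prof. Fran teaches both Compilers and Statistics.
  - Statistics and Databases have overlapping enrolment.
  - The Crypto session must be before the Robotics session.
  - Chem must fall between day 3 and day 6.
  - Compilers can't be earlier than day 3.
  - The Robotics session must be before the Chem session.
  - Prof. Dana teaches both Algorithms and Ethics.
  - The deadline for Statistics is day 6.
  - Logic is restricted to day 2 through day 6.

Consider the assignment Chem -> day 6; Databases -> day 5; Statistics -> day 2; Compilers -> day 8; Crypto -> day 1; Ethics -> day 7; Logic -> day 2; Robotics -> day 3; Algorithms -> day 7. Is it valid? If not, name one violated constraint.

Invalid. Prof. Dana teaches both Algorithms and Ethics.

Logic is restricted to day 2 through day 6 — holds.
The deadline for Statistics is day 6 — holds.
The Robotics session must be before the Chem session — holds.
Logic and Statistics must be in the same day — holds.
Chem must fall between day 3 and day 6 — holds.
Statistics and Databases have overlapping enrolment — holds.
The Crypto session must be before the Robotics session — holds.
Prof. Fran teaches both Compilers and Statistics — holds.
Prof. Dana teaches both Algorithms and Ethics — violated.
Compilers can't be earlier than day 3 — holds.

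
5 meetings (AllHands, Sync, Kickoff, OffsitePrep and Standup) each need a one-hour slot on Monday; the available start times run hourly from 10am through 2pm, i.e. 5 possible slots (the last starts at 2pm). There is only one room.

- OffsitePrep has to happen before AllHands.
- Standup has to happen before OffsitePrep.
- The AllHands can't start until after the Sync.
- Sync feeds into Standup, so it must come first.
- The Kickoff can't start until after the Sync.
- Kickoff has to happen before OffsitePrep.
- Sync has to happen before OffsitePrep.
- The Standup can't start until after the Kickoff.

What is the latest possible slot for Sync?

Downstream work caps Sync at 10am.
Sync at 10am is achievable: Sync in 10am; AllHands in 2pm; Kickoff in 11am; OffsitePrep in 1pm; Standup in 12pm.

10am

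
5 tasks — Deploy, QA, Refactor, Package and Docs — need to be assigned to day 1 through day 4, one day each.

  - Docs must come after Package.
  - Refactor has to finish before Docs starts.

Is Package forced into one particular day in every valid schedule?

No

Package can be day 1 (e.g. QA=day 1; Docs=day 2; Deploy=day 1; Refactor=day 1; Package=day 1) or day 2 (e.g. Refactor in day 1, Docs in day 3, Package in day 2, QA in day 1, Deploy in day 1).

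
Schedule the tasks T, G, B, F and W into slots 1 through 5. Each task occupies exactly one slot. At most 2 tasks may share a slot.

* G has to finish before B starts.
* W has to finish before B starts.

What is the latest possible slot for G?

Downstream work caps G at 4.
G at 4 is achievable: G=4, W=1, B=5, F=2, T=1.

4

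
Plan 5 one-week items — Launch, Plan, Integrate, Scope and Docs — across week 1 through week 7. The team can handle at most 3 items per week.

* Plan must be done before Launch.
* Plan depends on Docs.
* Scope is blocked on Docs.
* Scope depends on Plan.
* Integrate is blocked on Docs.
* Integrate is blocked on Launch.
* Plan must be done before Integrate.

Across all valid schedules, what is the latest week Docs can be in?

week 4

Downstream work caps Docs at week 4.
Docs at week 4 is achievable: Integrate -> week 7; Launch -> week 6; Scope -> week 6; Plan -> week 5; Docs -> week 4.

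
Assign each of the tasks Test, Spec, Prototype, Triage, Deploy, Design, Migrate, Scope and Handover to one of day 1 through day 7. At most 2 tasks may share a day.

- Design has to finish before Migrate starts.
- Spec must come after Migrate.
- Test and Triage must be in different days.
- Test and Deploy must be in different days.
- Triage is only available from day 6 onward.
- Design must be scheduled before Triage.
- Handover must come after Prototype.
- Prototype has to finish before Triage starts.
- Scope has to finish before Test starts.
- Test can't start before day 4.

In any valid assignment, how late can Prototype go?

day 6

Downstream work caps Prototype at day 6.
Prototype at day 6 is achievable: Deploy in day 2, Prototype in day 6, Scope in day 1, Design in day 1, Test in day 4, Handover in day 7, Triage in day 7, Spec in day 3, Migrate in day 2.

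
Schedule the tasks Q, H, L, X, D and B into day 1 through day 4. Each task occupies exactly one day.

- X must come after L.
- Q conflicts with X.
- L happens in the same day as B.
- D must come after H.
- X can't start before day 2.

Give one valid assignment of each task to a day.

D in day 2; Q in day 1; H in day 1; L in day 1; B in day 1; X in day 2

Checking: L(day 1) before X(day 2); H(day 1) before D(day 2); Q(day 1) != X(day 2); L = B = day 1; X=day 2 in [day 2,day 4].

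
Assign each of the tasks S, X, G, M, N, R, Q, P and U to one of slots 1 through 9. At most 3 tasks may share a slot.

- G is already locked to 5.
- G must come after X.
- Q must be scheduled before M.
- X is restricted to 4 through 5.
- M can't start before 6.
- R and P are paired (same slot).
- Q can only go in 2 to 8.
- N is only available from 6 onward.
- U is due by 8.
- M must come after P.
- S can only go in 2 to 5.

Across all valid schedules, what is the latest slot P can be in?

8

Downstream work caps P at 8.
P at 8 is achievable: M -> 9; U -> 1; X -> 4; N -> 6; Q -> 2; G -> 5; R -> 8; S -> 2; P -> 8.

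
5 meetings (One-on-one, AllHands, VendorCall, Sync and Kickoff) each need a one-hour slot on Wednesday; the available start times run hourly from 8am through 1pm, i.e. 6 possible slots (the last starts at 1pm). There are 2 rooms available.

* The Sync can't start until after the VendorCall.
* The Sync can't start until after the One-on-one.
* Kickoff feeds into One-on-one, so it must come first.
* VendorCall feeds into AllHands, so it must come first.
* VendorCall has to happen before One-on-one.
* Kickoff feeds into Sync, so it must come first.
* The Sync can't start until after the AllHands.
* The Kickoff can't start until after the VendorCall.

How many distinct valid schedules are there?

48

Splitting on One-on-one: it can be 10am (9), 11am (19), 12pm (20). Listing each branch's schedules as (AllHands, VendorCall, Sync, Kickoff):
One-on-one=10am: (9am,8am,11am,9am) (9am,8am,12pm,9am) (9am,8am,1pm,9am) (10am,8am,11am,9am) (10am,8am,12pm,9am) (10am,8am,1pm,9am) (11am,8am,12pm,9am) (11am,8am,1pm,9am) (12pm,8am,1pm,9am) — 9.
One-on-one=11am: (9am,8am,12pm,9am) (9am,8am,12pm,10am) (9am,8am,1pm,9am) (9am,8am,1pm,10am) (10am,8am,12pm,9am) (10am,8am,12pm,10am) (10am,8am,1pm,9am) (10am,8am,1pm,10am) (10am,9am,12pm,10am) (10am,9am,1pm,10am) (11am,8am,12pm,9am) (11am,8am,12pm,10am) (11am,8am,1pm,9am) (11am,8am,1pm,10am) (11am,9am,12pm,10am) (11am,9am,1pm,10am) (12pm,8am,1pm,9am) (12pm,8am,1pm,10am) (12pm,9am,1pm,10am) — 19.
One-on-one=12pm: (9am,8am,1pm,9am) (9am,8am,1pm,10am) (9am,8am,1pm,11am) (10am,8am,1pm,9am) (10am,8am,1pm,10am) (10am,8am,1pm,11am) (10am,9am,1pm,10am) (10am,9am,1pm,11am) (11am,8am,1pm,9am) (11am,8am,1pm,10am) (11am,8am,1pm,11am) (11am,9am,1pm,10am) (11am,9am,1pm,11am) (11am,10am,1pm,11am) (12pm,8am,1pm,9am) (12pm,8am,1pm,10am) (12pm,8am,1pm,11am) (12pm,9am,1pm,10am) (12pm,9am,1pm,11am) (12pm,10am,1pm,11am) — 20.
Summing: 9 + 19 + 20 = 48.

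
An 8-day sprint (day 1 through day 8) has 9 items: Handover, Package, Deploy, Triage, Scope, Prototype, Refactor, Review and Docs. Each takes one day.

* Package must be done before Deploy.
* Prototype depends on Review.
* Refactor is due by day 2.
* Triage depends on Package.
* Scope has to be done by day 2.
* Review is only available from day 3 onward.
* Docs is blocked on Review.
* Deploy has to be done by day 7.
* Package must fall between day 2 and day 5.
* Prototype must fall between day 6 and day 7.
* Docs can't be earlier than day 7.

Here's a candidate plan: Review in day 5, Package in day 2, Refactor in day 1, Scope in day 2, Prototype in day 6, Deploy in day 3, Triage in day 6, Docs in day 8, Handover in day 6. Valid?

Yes, all constraints hold

Deploy has to be done by day 7 — holds.
Package must be done before Deploy — holds.
Review is only available from day 3 onward — holds.
Docs is blocked on Review — holds.
Docs can't be earlier than day 7 — holds.
Refactor is due by day 2 — holds.
Scope has to be done by day 2 — holds.
Prototype depends on Review — holds.
Prototype must fall between day 6 and day 7 — holds.
Package must fall between day 2 and day 5 — holds.
Triage depends on Package — holds.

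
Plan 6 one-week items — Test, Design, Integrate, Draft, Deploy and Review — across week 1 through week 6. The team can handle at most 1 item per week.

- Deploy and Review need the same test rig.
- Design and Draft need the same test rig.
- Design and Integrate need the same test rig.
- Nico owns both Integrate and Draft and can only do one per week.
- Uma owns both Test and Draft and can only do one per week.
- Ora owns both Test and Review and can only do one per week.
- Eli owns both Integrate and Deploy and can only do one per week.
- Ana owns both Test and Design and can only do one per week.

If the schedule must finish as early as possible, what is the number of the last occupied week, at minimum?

With at most 1 per week and 6 work items, at least 6 weeks are needed.
6 works (last occupied week: week 6): for example Review in week 6, Draft in week 4, Deploy in week 5, Design in week 2, Test in week 1, Integrate in week 3.

6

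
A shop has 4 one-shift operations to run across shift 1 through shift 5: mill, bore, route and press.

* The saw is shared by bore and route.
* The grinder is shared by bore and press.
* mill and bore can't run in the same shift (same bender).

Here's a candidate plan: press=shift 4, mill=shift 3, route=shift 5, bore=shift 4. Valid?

The grinder is shared by bore and press — violated.
The saw is shared by bore and route — holds.
mill and bore can't run in the same shift (same bender) — holds.

No — it violates: The grinder is shared by bore and press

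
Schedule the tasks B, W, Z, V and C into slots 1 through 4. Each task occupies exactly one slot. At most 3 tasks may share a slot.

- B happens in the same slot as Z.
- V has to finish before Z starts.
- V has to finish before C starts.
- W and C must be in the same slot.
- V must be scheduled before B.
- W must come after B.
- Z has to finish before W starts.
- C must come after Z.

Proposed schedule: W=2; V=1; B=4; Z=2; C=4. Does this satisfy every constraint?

Z has to finish before W starts — violated.
B happens in the same slot as Z — violated.
W must come after B — violated.
V must be scheduled before B — holds.
V has to finish before Z starts — holds.
C must come after Z — holds.
V has to finish before C starts — holds.
At most 3 tasks may share a slot — holds.
W and C must be in the same slot — violated.

No — it violates: W must come after B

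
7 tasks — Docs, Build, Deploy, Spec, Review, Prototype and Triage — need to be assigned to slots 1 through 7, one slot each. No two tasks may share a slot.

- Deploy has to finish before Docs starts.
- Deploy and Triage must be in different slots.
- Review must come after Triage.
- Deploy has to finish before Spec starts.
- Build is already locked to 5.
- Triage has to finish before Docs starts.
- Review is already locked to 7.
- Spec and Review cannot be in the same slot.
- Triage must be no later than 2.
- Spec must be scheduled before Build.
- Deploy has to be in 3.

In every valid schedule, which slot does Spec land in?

Deploy is fixed at 3 and must come before Spec, so Spec is at least 4.
Build is fixed at 5 and must come after Spec, so Spec is at most 4.
So Spec must be 4.

4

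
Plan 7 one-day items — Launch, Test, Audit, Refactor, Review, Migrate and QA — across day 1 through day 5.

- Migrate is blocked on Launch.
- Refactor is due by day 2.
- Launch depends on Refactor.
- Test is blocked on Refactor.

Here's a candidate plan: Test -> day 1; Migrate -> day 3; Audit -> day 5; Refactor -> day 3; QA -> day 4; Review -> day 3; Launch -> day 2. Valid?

No. Test is blocked on Refactor is not satisfied.

Refactor is due by day 2 — violated.
Test is blocked on Refactor — violated.
Migrate is blocked on Launch — holds.
Launch depends on Refactor — violated.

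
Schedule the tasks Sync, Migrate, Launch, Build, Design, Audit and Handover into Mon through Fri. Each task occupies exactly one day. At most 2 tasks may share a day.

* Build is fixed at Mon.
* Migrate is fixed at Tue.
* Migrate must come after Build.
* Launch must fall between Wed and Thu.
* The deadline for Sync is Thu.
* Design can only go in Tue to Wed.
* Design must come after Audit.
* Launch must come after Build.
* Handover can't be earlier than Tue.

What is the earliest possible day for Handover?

Tue

Handover is available from Tue.
Handover at Tue is achievable: Handover in Tue; Audit in Mon; Design in Wed; Migrate in Tue; Sync in Thu; Build in Mon; Launch in Wed.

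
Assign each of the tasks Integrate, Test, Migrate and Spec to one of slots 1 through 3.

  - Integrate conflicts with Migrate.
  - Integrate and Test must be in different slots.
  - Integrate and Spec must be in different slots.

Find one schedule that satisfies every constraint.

Test=2, Integrate=1, Migrate=2, Spec=2

Checking: Integrate(1) != Test(2); Integrate(1) != Spec(2); Integrate(1) != Migrate(2).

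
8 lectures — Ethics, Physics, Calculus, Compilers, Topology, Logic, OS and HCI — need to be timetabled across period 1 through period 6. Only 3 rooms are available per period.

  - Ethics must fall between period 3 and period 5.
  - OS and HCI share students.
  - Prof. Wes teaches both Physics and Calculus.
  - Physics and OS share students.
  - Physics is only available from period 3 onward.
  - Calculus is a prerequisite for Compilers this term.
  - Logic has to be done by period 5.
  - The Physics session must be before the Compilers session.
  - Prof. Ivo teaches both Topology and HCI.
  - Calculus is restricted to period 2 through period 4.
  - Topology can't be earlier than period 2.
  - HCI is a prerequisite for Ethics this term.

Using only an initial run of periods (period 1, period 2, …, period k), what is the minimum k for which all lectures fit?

4 periods

The precedence chain requires at least 2 distinct periods.
With at most 3 per period and 8 lectures, at least 3 periods are needed.
Propagating the time windows through the other constraints, Compilers can't land before period 4, so the schedule must run through at least period 4.
4 works (last occupied period: period 4): for example OS in period 2; Ethics in period 3; Compilers in period 4; Calculus in period 2; HCI in period 1; Physics in period 3; Topology in period 2; Logic in period 1.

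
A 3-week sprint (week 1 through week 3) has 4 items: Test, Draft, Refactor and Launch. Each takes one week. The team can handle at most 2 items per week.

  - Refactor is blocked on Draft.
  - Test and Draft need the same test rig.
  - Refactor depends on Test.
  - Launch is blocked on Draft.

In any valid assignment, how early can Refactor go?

week 3

Precedence pushes Refactor to at least week 2.
Refactor at week 3 is achievable: Refactor -> week 3; Launch -> week 2; Test -> week 2; Draft -> week 1.
Nothing earlier works — the conflict and capacity constraints rule out every week before week 3.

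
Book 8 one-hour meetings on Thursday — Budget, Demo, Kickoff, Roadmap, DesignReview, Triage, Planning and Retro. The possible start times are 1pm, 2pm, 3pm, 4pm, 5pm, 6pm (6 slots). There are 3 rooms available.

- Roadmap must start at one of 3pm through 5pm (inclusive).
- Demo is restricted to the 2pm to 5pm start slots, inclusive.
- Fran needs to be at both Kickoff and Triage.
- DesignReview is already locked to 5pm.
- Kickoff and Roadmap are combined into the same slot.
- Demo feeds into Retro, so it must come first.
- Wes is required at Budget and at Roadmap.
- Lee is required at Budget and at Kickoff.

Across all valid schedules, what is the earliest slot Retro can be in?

Precedence pushes Retro to at least 3pm.
Retro at 3pm is achievable: Roadmap in 3pm; Retro in 3pm; Kickoff in 3pm; Demo in 2pm; Planning in 1pm; Budget in 1pm; DesignReview in 5pm; Triage in 1pm.

3pm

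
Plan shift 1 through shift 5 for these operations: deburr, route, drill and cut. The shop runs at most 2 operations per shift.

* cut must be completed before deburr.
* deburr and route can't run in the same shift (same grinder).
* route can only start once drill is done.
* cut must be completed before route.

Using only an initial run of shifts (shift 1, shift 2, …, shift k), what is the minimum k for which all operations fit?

The precedence chain requires at least 2 distinct shifts.
With at most 2 per shift and 4 operations, at least 2 shifts are needed.
Could 2 shifts be enough, i.e. nothing placed later than shift 2? No: route must come after drill (at shift 1 or later) → {shift 2}; deburr must come after cut (at shift 1 or later) → {shift 2}; route can't share with deburr (shift 2) → nothing is left.
So 2 shifts is not enough.
3 works (last occupied shift: shift 3): for example deburr in shift 3, cut in shift 1, route in shift 2, drill in shift 1.

3 shifts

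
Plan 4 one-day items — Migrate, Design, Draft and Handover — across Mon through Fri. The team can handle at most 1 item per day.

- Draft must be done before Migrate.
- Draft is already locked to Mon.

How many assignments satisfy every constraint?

Splitting on Migrate: it can be Tue (6), Wed (6), Thu (6), Fri (6). Listing each branch's schedules as (Design, Draft, Handover):
Migrate=Tue: (Wed,Mon,Thu) (Wed,Mon,Fri) (Thu,Mon,Wed) (Thu,Mon,Fri) (Fri,Mon,Wed) (Fri,Mon,Thu) — 6.
Migrate=Wed: (Tue,Mon,Thu) (Tue,Mon,Fri) (Thu,Mon,Tue) (Thu,Mon,Fri) (Fri,Mon,Tue) (Fri,Mon,Thu) — 6.
Migrate=Thu: (Tue,Mon,Wed) (Tue,Mon,Fri) (Wed,Mon,Tue) (Wed,Mon,Fri) (Fri,Mon,Tue) (Fri,Mon,Wed) — 6.
Migrate=Fri: (Tue,Mon,Wed) (Tue,Mon,Thu) (Wed,Mon,Tue) (Wed,Mon,Thu) (Thu,Mon,Tue) (Thu,Mon,Wed) — 6.
Summing: 6 + 6 + 6 + 6 = 24.

24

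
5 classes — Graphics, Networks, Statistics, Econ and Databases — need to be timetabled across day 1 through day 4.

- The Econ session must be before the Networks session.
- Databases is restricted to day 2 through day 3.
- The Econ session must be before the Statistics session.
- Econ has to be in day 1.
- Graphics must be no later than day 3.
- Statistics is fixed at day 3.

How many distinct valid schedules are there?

18

Splitting on Graphics: it can be day 1 (6), day 2 (6), day 3 (6). Listing each branch's schedules as (Networks, Statistics, Econ, Databases) by day number:
Graphics=day 1: (2,3,1,2) (2,3,1,3) (3,3,1,2) (3,3,1,3) (4,3,1,2) (4,3,1,3) — 6.
Graphics=day 2: (2,3,1,2) (2,3,1,3) (3,3,1,2) (3,3,1,3) (4,3,1,2) (4,3,1,3) — 6.
Graphics=day 3: (2,3,1,2) (2,3,1,3) (3,3,1,2) (3,3,1,3) (4,3,1,2) (4,3,1,3) — 6.
Summing: 6 + 6 + 6 = 18.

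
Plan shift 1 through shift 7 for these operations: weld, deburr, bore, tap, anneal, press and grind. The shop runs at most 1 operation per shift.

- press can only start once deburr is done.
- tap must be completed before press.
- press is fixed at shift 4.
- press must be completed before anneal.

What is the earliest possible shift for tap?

shift 1

Downstream work caps tap at shift 3.
tap at shift 1 is achievable: deburr in shift 2, weld in shift 3, bore in shift 6, tap in shift 1, press in shift 4, anneal in shift 5, grind in shift 7.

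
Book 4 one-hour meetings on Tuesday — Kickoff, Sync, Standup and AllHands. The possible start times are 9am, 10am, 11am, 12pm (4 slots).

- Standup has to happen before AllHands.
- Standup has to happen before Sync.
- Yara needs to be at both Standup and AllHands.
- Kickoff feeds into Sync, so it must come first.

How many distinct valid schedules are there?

31

Splitting on Kickoff: it can be 9am (14), 10am (11), 11am (6). Listing each branch's schedules as (Sync, Standup, AllHands):
Kickoff=9am: (10am,9am,10am) (10am,9am,11am) (10am,9am,12pm) (11am,9am,10am) (11am,9am,11am) (11am,9am,12pm) (11am,10am,11am) (11am,10am,12pm) (12pm,9am,10am) (12pm,9am,11am) (12pm,9am,12pm) (12pm,10am,11am) (12pm,10am,12pm) (12pm,11am,12pm) — 14.
Kickoff=10am: (11am,9am,10am) (11am,9am,11am) (11am,9am,12pm) (11am,10am,11am) (11am,10am,12pm) (12pm,9am,10am) (12pm,9am,11am) (12pm,9am,12pm) (12pm,10am,11am) (12pm,10am,12pm) (12pm,11am,12pm) — 11.
Kickoff=11am: (12pm,9am,10am) (12pm,9am,11am) (12pm,9am,12pm) (12pm,10am,11am) (12pm,10am,12pm) (12pm,11am,12pm) — 6.
Summing: 14 + 11 + 6 = 31.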